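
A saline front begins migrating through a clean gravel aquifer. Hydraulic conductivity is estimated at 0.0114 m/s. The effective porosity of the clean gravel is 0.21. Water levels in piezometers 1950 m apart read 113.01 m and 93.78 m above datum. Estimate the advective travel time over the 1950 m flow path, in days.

Convert K: 0.0114 m/s × 86400 = 985.0 m/day.
Hydraulic gradient i = (113.01 − 93.78) / 1950 = 19.23 / 1950 = 0.009862.
Darcy flux q = K · i = 985.0 × 0.009862 = 9.713 m/day.
Seepage velocity v = q / n_e = 9.713 / 0.21 = 46.25 m/day.
Travel time t = L / v = 1950 / 46.25 = 42.16 days.

42.2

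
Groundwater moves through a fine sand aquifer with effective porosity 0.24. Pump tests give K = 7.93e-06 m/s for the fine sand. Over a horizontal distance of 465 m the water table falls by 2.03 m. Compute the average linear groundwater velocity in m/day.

0.0125

Convert K: 7.93e-06 m/s × 86400 = 0.6852 m/day.
Hydraulic gradient i = Δh / L = 2.03 / 465 = 0.004366.
Darcy flux q = K · i = 0.6852 × 0.004366 = 0.002991 m/day.
Seepage velocity v = q / n_e = 0.002991 / 0.24 = 0.01246 m/day.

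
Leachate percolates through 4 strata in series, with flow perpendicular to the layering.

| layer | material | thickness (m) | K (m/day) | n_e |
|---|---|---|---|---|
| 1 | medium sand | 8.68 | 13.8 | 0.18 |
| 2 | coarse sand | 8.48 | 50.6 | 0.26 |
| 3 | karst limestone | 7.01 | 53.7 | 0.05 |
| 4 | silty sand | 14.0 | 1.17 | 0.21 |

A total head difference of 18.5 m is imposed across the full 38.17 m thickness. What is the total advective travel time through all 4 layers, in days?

With flow normal to the layers, continuity requires the same specific discharge q through every layer.
Σ(b_i/K_i) = 8.68/13.8 + 8.48/50.6 + 7.01/53.7 + 14.0/1.17 = 12.89 d.
q = Δh / Σ(b_i/K_i) = 18.5 / 12.89 = 1.435 m/day.
In each layer the seepage velocity is v_i = q/n_i, so the layer transit time is t_i = b_i·n_i / q:
  layer 1 (medium sand): t_1 = 8.68 × 0.18 / 1.435 = 1.089 d
  layer 2 (coarse sand): t_2 = 8.48 × 0.26 / 1.435 = 1.537 d
  layer 3 (karst limestone): t_3 = 7.01 × 0.05 / 1.435 = 0.2443 d
  layer 4 (silty sand): t_4 = 14.0 × 0.21 / 1.435 = 2.049 d
Total t = Σ t_i = 4.919 days.

4.92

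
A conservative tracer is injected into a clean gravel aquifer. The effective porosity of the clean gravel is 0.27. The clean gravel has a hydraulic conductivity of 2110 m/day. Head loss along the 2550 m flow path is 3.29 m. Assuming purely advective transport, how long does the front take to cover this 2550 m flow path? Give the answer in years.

Hydraulic gradient i = Δh / L = 3.29 / 2550 = 0.001290.
Darcy flux q = K · i = 2110 × 0.001290 = 2.722 m/day.
Seepage velocity v = q / n_e = 2.722 / 0.27 = 10.08 m/day.
Travel time t = L / v = 2550 / 10.08 = 252.9 days = 0.6924 years.

0.692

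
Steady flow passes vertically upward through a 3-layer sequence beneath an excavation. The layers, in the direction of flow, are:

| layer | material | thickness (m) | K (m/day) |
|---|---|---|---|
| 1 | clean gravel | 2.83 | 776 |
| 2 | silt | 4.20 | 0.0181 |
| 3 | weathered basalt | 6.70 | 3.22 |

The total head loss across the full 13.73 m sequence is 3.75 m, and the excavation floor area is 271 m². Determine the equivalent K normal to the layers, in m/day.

Flow is perpendicular to layering, so the layers act in series and the equivalent K is the thickness-weighted harmonic mean.
Total thickness L = 2.83 + 4.20 + 6.70 = 13.73 m.
Σ(b_i/K_i) = 2.83/776 + 4.20/0.0181 + 6.70/3.22 = 234.1 d.
K_eq = L / Σ(b_i/K_i) = 13.73 / 234.1 = 0.05864 m/day.

0.0586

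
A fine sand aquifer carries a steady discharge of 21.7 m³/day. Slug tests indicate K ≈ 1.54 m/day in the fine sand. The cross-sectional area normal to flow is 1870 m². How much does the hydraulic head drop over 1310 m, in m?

From Q = K·A·i, i = Q / (K·A) = 21.7 / (1.540 × 1870) = 0.007535.
Head loss Δh = i · L = 0.007535 × 1310 = 9.871 m.

9.87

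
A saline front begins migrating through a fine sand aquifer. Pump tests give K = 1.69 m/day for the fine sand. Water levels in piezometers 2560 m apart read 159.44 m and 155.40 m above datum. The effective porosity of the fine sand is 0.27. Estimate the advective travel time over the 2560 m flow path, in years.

710

Hydraulic gradient i = (159.44 − 155.40) / 2560 = 4.04 / 2560 = 0.001578.
Darcy flux q = K · i = 1.690 × 0.001578 = 0.002667 m/day.
Seepage velocity v = q / n_e = 0.002667 / 0.27 = 0.009878 m/day.
Travel time t = L / v = 2560 / 0.009878 = 2.592e+05 days = 709.6 years.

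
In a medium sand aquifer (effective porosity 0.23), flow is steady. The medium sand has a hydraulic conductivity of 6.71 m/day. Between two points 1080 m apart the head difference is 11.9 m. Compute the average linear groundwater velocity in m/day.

Hydraulic gradient i = Δh / L = 11.9 / 1080 = 0.01102.
Darcy flux q = K · i = 6.710 × 0.01102 = 0.07393 m/day.
Seepage velocity v = q / n_e = 0.07393 / 0.23 = 0.3215 m/day.

0.321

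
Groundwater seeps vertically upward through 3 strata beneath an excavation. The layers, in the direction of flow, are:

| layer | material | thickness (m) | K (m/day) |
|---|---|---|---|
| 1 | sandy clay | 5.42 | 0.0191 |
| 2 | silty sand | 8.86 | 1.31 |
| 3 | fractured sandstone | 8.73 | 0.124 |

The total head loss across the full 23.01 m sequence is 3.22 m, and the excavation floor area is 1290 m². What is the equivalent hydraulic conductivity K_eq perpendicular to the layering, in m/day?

0.0638

Flow is perpendicular to layering, so the layers act in series and the equivalent K is the thickness-weighted harmonic mean.
Total thickness L = 5.42 + 8.86 + 8.73 = 23.01 m.
Σ(b_i/K_i) = 5.42/0.0191 + 8.86/1.31 + 8.73/0.124 = 360.9 d.
K_eq = L / Σ(b_i/K_i) = 23.01 / 360.9 = 0.06375 m/day.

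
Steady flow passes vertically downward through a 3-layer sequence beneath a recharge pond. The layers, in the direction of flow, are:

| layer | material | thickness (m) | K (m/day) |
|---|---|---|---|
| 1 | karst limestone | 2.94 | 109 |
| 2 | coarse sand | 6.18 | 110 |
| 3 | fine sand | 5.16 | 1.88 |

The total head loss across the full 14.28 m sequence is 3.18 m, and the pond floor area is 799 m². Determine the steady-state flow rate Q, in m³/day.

899

Flow is perpendicular to layering, so the layers act in series and the equivalent K is the thickness-weighted harmonic mean.
Total thickness L = 2.94 + 6.18 + 5.16 = 14.28 m.
Σ(b_i/K_i) = 2.94/109 + 6.18/110 + 5.16/1.88 = 2.828 d.
K_eq = L / Σ(b_i/K_i) = 14.28 / 2.828 = 5.050 m/day.
Q = K_eq · A · (Δh/L) = 5.050 × 799 × (3.18/14.28) = 898.5 m³/day.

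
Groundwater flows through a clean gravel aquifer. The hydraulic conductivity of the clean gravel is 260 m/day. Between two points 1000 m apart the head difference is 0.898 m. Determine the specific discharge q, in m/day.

Hydraulic gradient i = Δh / L = 0.898 / 1000 = 0.0008980.
Specific discharge q = K · i = 260.0 × 0.0008980 = 0.2335 m/day.

0.233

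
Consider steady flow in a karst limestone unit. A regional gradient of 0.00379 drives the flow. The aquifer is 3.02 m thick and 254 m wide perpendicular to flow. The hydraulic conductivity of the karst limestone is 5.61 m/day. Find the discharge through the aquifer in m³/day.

Cross-sectional area A = 254 × 3.02 = 767.1 m².
Hydraulic gradient i = 0.00379.
Darcy's law: Q = K · A · i = 5.610 × 767.1 × 0.003790 = 16.31 m³/day.

16.3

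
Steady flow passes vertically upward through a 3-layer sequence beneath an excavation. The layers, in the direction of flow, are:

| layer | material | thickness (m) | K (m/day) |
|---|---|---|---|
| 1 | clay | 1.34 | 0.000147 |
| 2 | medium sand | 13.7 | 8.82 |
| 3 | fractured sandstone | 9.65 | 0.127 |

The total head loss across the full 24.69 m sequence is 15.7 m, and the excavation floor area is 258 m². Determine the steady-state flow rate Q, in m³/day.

0.441

Flow is perpendicular to layering, so the layers act in series and the equivalent K is the thickness-weighted harmonic mean.
Total thickness L = 1.34 + 13.7 + 9.65 = 24.69 m.
Σ(b_i/K_i) = 1.34/0.000147 + 13.7/8.82 + 9.65/0.127 = 9193 d.
K_eq = L / Σ(b_i/K_i) = 24.69 / 9193 = 0.002686 m/day.
Q = K_eq · A · (Δh/L) = 0.002686 × 258 × (15.7/24.69) = 0.4406 m³/day.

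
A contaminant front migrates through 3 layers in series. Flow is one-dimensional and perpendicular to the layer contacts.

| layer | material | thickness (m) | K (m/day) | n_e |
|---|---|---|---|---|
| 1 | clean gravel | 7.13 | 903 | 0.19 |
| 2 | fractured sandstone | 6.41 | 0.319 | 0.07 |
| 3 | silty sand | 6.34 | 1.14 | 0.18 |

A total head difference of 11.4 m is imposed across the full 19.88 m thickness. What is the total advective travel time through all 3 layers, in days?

With flow normal to the layers, continuity requires the same specific discharge q through every layer.
Σ(b_i/K_i) = 7.13/903 + 6.41/0.319 + 6.34/1.14 = 25.66 d.
q = Δh / Σ(b_i/K_i) = 11.4 / 25.66 = 0.4442 m/day.
In each layer the seepage velocity is v_i = q/n_i, so the layer transit time is t_i = b_i·n_i / q:
  layer 1 (clean gravel): t_1 = 7.13 × 0.19 / 0.4442 = 3.050 d
  layer 2 (fractured sandstone): t_2 = 6.41 × 0.07 / 0.4442 = 1.010 d
  layer 3 (silty sand): t_3 = 6.34 × 0.18 / 0.4442 = 2.569 d
Total t = Σ t_i = 6.629 days.

6.63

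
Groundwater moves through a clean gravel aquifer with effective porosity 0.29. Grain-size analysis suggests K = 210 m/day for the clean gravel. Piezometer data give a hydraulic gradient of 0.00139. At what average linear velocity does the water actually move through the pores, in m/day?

1.01

Hydraulic gradient i = 0.00139.
Darcy flux q = K · i = 210.0 × 0.001390 = 0.2919 m/day.
Seepage velocity v = q / n_e = 0.2919 / 0.29 = 1.007 m/day.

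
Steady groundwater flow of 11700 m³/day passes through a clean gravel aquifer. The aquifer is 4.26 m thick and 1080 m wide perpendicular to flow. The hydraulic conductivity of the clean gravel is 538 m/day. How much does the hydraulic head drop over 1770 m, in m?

Cross-sectional area A = 1080 × 4.26 = 4601 m².
From Q = K·A·i, i = Q / (K·A) = 11700 / (538.0 × 4601) = 0.004727.
Head loss Δh = i · L = 0.004727 × 1770 = 8.366 m.

8.37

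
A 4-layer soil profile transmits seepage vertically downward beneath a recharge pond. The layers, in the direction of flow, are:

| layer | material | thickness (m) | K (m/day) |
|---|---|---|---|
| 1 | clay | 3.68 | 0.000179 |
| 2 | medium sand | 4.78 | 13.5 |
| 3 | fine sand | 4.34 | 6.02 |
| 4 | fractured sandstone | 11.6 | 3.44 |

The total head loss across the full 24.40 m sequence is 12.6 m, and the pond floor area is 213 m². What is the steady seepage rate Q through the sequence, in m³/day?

0.131

Flow is perpendicular to layering, so the layers act in series and the equivalent K is the thickness-weighted harmonic mean.
Total thickness L = 3.68 + 4.78 + 4.34 + 11.6 = 24.40 m.
Σ(b_i/K_i) = 3.68/0.000179 + 4.78/13.5 + 4.34/6.02 + 11.6/3.44 = 20563 d.
K_eq = L / Σ(b_i/K_i) = 24.40 / 20563 = 0.001187 m/day.
Q = K_eq · A · (Δh/L) = 0.001187 × 213 × (12.6/24.40) = 0.1305 m³/day.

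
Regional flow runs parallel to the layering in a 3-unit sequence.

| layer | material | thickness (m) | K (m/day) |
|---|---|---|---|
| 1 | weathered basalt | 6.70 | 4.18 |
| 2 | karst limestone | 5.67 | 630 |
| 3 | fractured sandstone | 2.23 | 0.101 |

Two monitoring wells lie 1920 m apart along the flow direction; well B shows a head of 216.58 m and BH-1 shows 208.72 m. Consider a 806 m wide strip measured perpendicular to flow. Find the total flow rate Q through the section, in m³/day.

11900

Flow is parallel to layering, so each bed carries its own Darcy discharge and the transmissivities add.
Σ(K_i·b_i) = 4.18×6.70 + 630×5.67 + 0.101×2.23 = 3600 m²/day.
Hydraulic gradient i = (216.58 − 208.72) / 1920 = 7.86 / 1920 = 0.004094.
Q = Σ(K_i·b_i) · W · i = 3600 × 806 × 0.004094 = 11880 m³/day.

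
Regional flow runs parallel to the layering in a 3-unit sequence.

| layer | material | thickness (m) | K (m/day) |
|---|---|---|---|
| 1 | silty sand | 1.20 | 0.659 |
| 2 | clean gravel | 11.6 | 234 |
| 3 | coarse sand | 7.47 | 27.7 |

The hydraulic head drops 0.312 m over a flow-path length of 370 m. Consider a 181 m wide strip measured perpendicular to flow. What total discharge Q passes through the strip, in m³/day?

Flow is parallel to layering, so each bed carries its own Darcy discharge and the transmissivities add.
Σ(K_i·b_i) = 0.659×1.20 + 234×11.6 + 27.7×7.47 = 2922 m²/day.
Hydraulic gradient i = Δh / L = 0.312 / 370 = 0.0008432.
Q = Σ(K_i·b_i) · W · i = 2922 × 181 × 0.0008432 = 446.0 m³/day.

446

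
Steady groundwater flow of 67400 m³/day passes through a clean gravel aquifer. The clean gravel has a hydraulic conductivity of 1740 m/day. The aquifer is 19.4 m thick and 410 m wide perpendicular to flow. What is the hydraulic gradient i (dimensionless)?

Cross-sectional area A = 410 × 19.4 = 7954 m².
From Q = K·A·i, i = Q / (K·A) = 67400 / (1740 × 7954) = 0.004870.

0.00487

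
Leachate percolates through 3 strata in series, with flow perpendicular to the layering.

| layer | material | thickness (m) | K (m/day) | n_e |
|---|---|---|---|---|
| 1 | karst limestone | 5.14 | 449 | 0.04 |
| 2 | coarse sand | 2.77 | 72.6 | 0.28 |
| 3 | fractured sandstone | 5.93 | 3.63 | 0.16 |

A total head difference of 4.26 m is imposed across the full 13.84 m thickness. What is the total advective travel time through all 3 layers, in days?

With flow normal to the layers, continuity requires the same specific discharge q through every layer.
Σ(b_i/K_i) = 5.14/449 + 2.77/72.6 + 5.93/3.63 = 1.683 d.
q = Δh / Σ(b_i/K_i) = 4.26 / 1.683 = 2.531 m/day.
In each layer the seepage velocity is v_i = q/n_i, so the layer transit time is t_i = b_i·n_i / q:
  layer 1 (karst limestone): t_1 = 5.14 × 0.04 / 2.531 = 0.08124 d
  layer 2 (coarse sand): t_2 = 2.77 × 0.28 / 2.531 = 0.3065 d
  layer 3 (fractured sandstone): t_3 = 5.93 × 0.16 / 2.531 = 0.3749 d
Total t = Σ t_i = 0.7626 days.

0.763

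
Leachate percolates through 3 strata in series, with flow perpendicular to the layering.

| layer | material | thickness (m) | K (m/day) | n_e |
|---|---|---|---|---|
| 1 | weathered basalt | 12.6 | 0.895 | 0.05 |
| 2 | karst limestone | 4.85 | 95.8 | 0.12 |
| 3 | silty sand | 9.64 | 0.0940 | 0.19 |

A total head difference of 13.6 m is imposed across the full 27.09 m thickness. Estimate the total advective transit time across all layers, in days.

With flow normal to the layers, continuity requires the same specific discharge q through every layer.
Σ(b_i/K_i) = 12.6/0.895 + 4.85/95.8 + 9.64/0.0940 = 116.7 d.
q = Δh / Σ(b_i/K_i) = 13.6 / 116.7 = 0.1166 m/day.
In each layer the seepage velocity is v_i = q/n_i, so the layer transit time is t_i = b_i·n_i / q:
  layer 1 (weathered basalt): t_1 = 12.6 × 0.05 / 0.1166 = 5.405 d
  layer 2 (karst limestone): t_2 = 4.85 × 0.12 / 0.1166 = 4.993 d
  layer 3 (silty sand): t_3 = 9.64 × 0.19 / 0.1166 = 15.71 d
Total t = Σ t_i = 26.11 days.

26.1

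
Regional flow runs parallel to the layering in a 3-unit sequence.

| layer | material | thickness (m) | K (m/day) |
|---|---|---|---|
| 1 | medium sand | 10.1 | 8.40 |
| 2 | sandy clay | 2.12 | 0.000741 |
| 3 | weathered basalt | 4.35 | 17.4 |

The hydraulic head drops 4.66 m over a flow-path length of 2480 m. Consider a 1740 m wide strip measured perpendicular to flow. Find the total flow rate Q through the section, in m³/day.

525

Flow is parallel to layering, so each bed carries its own Darcy discharge and the transmissivities add.
Σ(K_i·b_i) = 8.40×10.1 + 0.000741×2.12 + 17.4×4.35 = 160.5 m²/day.
Hydraulic gradient i = Δh / L = 4.66 / 2480 = 0.001879.
Q = Σ(K_i·b_i) · W · i = 160.5 × 1740 × 0.001879 = 524.9 m³/day.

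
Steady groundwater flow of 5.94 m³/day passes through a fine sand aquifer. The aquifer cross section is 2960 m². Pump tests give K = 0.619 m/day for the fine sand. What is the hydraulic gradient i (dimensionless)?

From Q = K·A·i, i = Q / (K·A) = 5.94 / (0.6190 × 2960) = 0.003242.

0.00324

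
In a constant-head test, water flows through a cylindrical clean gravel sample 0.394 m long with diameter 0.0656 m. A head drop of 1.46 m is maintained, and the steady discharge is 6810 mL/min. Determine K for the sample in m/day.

783

Cross-sectional area A = π·(d/2)² = π × (0.0656/2)² = 0.003380 m².
Convert discharge: 6810 mL/min = 0.0001135 m³/s.
Darcy's law rearranged: K = Q·L / (A·Δh) = 0.0001135 × 0.394 / (0.003380 × 1.46) = 0.009062 m/s = 783.0 m/day.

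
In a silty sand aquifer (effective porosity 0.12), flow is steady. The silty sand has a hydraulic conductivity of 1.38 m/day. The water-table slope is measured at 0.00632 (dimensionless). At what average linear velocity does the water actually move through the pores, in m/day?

0.0727

Hydraulic gradient i = 0.00632.
Darcy flux q = K · i = 1.380 × 0.006320 = 0.008722 m/day.
Seepage velocity v = q / n_e = 0.008722 / 0.12 = 0.07268 m/day.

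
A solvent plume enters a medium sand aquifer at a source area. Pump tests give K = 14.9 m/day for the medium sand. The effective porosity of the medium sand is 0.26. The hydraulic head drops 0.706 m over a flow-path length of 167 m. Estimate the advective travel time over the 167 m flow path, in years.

1.89

Hydraulic gradient i = Δh / L = 0.706 / 167 = 0.004228.
Darcy flux q = K · i = 14.90 × 0.004228 = 0.06299 m/day.
Seepage velocity v = q / n_e = 0.06299 / 0.26 = 0.2423 m/day.
Travel time t = L / v = 167 / 0.2423 = 689.3 days = 1.887 years.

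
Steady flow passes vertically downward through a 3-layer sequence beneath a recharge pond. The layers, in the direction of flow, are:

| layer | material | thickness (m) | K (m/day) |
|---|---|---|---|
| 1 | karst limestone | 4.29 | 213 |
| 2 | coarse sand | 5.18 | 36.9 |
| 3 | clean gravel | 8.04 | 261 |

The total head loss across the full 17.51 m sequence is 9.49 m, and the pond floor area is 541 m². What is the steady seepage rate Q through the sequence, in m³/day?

26800

Flow is perpendicular to layering, so the layers act in series and the equivalent K is the thickness-weighted harmonic mean.
Total thickness L = 4.29 + 5.18 + 8.04 = 17.51 m.
Σ(b_i/K_i) = 4.29/213 + 5.18/36.9 + 8.04/261 = 0.1913 d.
K_eq = L / Σ(b_i/K_i) = 17.51 / 0.1913 = 91.52 m/day.
Q = K_eq · A · (Δh/L) = 91.52 × 541 × (9.49/17.51) = 26834 m³/day.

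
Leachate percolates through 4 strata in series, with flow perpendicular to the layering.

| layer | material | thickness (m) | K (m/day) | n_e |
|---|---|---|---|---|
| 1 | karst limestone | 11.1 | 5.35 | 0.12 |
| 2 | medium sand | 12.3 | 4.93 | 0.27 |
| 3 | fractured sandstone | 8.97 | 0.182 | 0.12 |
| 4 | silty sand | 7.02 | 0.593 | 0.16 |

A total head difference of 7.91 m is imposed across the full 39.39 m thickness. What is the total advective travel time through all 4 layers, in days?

56.9

With flow normal to the layers, continuity requires the same specific discharge q through every layer.
Σ(b_i/K_i) = 11.1/5.35 + 12.3/4.93 + 8.97/0.182 + 7.02/0.593 = 65.69 d.
q = Δh / Σ(b_i/K_i) = 7.91 / 65.69 = 0.1204 m/day.
In each layer the seepage velocity is v_i = q/n_i, so the layer transit time is t_i = b_i·n_i / q:
  layer 1 (karst limestone): t_1 = 11.1 × 0.12 / 0.1204 = 11.06 d
  layer 2 (medium sand): t_2 = 12.3 × 0.27 / 0.1204 = 27.58 d
  layer 3 (fractured sandstone): t_3 = 8.97 × 0.12 / 0.1204 = 8.940 d
  layer 4 (silty sand): t_4 = 7.02 × 0.16 / 0.1204 = 9.328 d
Total t = Σ t_i = 56.91 days.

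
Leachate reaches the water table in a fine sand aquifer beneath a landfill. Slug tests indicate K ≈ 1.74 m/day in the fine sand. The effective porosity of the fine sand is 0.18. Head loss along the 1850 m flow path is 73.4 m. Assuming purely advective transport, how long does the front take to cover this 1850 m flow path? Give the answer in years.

Hydraulic gradient i = Δh / L = 73.4 / 1850 = 0.03968.
Darcy flux q = K · i = 1.740 × 0.03968 = 0.06904 m/day.
Seepage velocity v = q / n_e = 0.06904 / 0.18 = 0.3835 m/day.
Travel time t = L / v = 1850 / 0.3835 = 4824 days = 13.21 years.

13.2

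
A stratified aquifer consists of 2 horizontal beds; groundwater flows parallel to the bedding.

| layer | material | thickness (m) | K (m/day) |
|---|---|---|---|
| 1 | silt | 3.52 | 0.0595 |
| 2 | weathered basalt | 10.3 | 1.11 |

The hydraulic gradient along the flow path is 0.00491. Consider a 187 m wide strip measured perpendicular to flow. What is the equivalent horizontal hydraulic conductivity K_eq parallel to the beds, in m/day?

0.842

Flow is parallel to layering, so each bed carries its own Darcy discharge and the transmissivities add.
Σ(K_i·b_i) = 0.0595×3.52 + 1.11×10.3 = 11.64 m²/day.
Total thickness b = 13.82 m, so K_eq = Σ(K_i·b_i)/b = 0.8424 m/day.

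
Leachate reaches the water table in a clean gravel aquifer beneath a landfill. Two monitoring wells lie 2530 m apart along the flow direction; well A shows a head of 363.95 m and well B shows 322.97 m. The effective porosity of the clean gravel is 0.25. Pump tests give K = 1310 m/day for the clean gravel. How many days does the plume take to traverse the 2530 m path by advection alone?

29.8

Hydraulic gradient i = (363.95 − 322.97) / 2530 = 40.98 / 2530 = 0.01620.
Darcy flux q = K · i = 1310 × 0.01620 = 21.22 m/day.
Seepage velocity v = q / n_e = 21.22 / 0.25 = 84.88 m/day.
Travel time t = L / v = 2530 / 84.88 = 29.81 days.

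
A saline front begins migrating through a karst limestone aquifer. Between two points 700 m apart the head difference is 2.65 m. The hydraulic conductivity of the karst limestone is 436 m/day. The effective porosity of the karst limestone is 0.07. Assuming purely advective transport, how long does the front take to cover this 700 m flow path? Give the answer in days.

29.7

Hydraulic gradient i = Δh / L = 2.65 / 700 = 0.003786.
Darcy flux q = K · i = 436.0 × 0.003786 = 1.651 m/day.
Seepage velocity v = q / n_e = 1.651 / 0.07 = 23.58 m/day.
Travel time t = L / v = 700 / 23.58 = 29.69 days.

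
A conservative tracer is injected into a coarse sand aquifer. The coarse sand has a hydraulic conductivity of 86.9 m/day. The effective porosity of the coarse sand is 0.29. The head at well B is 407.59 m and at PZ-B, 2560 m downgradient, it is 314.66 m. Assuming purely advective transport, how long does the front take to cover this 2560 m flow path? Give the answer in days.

Hydraulic gradient i = (407.59 − 314.66) / 2560 = 92.93 / 2560 = 0.03630.
Darcy flux q = K · i = 86.90 × 0.03630 = 3.155 m/day.
Seepage velocity v = q / n_e = 3.155 / 0.29 = 10.88 m/day.
Travel time t = L / v = 2560 / 10.88 = 235.3 days.

235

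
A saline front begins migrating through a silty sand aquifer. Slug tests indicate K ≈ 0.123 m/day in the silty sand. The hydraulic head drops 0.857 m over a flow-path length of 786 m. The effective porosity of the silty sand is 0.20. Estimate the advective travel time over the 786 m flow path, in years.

3210

Hydraulic gradient i = Δh / L = 0.857 / 786 = 0.001090.
Darcy flux q = K · i = 0.1230 × 0.001090 = 0.0001341 m/day.
Seepage velocity v = q / n_e = 0.0001341 / 0.20 = 0.0006706 m/day.
Travel time t = L / v = 786 / 0.0006706 = 1.172e+06 days = 3209 years.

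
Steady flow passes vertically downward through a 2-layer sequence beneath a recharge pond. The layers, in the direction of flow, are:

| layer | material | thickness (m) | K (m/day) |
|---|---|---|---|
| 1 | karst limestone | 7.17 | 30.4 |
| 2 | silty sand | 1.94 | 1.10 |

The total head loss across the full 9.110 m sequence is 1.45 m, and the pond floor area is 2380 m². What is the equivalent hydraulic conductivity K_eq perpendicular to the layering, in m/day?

Flow is perpendicular to layering, so the layers act in series and the equivalent K is the thickness-weighted harmonic mean.
Total thickness L = 7.17 + 1.94 = 9.110 m.
Σ(b_i/K_i) = 7.17/30.4 + 1.94/1.10 = 1.999 d.
K_eq = L / Σ(b_i/K_i) = 9.110 / 1.999 = 4.556 m/day.

4.56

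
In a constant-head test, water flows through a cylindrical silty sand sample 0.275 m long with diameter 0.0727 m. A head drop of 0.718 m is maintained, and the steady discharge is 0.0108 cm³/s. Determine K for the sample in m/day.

0.0861

Cross-sectional area A = π·(d/2)² = π × (0.0727/2)² = 0.004151 m².
Convert discharge: 0.0108 cm³/s = 1.080e-08 m³/s.
Darcy's law rearranged: K = Q·L / (A·Δh) = 1.080e-08 × 0.275 / (0.004151 × 0.718) = 9.965e-07 m/s = 0.08610 m/day.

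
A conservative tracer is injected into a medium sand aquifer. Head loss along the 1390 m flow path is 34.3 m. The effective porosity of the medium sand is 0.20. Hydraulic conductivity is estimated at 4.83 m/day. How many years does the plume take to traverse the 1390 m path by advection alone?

6.39

Hydraulic gradient i = Δh / L = 34.3 / 1390 = 0.02468.
Darcy flux q = K · i = 4.830 × 0.02468 = 0.1192 m/day.
Seepage velocity v = q / n_e = 0.1192 / 0.20 = 0.5959 m/day.
Travel time t = L / v = 1390 / 0.5959 = 2332 days = 6.386 years.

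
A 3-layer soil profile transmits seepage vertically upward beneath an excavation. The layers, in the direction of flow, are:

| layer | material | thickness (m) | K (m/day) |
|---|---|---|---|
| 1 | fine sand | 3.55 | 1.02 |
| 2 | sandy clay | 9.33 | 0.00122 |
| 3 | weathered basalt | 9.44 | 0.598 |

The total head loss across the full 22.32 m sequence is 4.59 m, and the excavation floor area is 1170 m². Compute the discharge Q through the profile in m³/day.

0.700

Flow is perpendicular to layering, so the layers act in series and the equivalent K is the thickness-weighted harmonic mean.
Total thickness L = 3.55 + 9.33 + 9.44 = 22.32 m.
Σ(b_i/K_i) = 3.55/1.02 + 9.33/0.00122 + 9.44/0.598 = 7667 d.
K_eq = L / Σ(b_i/K_i) = 22.32 / 7667 = 0.002911 m/day.
Q = K_eq · A · (Δh/L) = 0.002911 × 1170 × (4.59/22.32) = 0.7005 m³/day.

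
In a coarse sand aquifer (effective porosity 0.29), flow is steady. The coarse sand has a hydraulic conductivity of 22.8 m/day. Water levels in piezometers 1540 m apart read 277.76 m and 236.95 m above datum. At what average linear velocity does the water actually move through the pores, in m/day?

Hydraulic gradient i = (277.76 − 236.95) / 1540 = 40.81 / 1540 = 0.02650.
Darcy flux q = K · i = 22.80 × 0.02650 = 0.6042 m/day.
Seepage velocity v = q / n_e = 0.6042 / 0.29 = 2.083 m/day.

2.08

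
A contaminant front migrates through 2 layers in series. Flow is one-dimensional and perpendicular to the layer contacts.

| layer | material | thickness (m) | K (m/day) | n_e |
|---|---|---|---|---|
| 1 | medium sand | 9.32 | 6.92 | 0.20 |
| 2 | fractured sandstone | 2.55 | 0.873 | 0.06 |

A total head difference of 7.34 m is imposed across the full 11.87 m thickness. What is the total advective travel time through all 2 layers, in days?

1.17

With flow normal to the layers, continuity requires the same specific discharge q through every layer.
Σ(b_i/K_i) = 9.32/6.92 + 2.55/0.873 = 4.268 d.
q = Δh / Σ(b_i/K_i) = 7.34 / 4.268 = 1.720 m/day.
In each layer the seepage velocity is v_i = q/n_i, so the layer transit time is t_i = b_i·n_i / q:
  layer 1 (medium sand): t_1 = 9.32 × 0.20 / 1.720 = 1.084 d
  layer 2 (fractured sandstone): t_2 = 2.55 × 0.06 / 1.720 = 0.08896 d
Total t = Σ t_i = 1.173 days.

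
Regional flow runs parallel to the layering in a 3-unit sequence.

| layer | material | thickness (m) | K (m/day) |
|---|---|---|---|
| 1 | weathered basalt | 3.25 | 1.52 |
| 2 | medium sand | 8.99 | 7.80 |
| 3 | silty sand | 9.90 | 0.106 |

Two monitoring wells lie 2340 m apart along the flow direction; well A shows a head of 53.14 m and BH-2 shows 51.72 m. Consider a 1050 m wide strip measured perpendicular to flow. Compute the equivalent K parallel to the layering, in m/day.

3.44

Flow is parallel to layering, so each bed carries its own Darcy discharge and the transmissivities add.
Σ(K_i·b_i) = 1.52×3.25 + 7.80×8.99 + 0.106×9.90 = 76.11 m²/day.
Total thickness b = 22.14 m, so K_eq = Σ(K_i·b_i)/b = 3.438 m/day.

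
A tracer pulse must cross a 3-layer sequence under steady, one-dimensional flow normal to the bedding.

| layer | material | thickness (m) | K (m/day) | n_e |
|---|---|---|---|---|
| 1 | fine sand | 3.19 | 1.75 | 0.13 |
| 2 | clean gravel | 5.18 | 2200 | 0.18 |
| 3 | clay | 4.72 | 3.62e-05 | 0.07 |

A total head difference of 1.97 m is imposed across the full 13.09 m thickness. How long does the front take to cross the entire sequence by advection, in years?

With flow normal to the layers, continuity requires the same specific discharge q through every layer.
Σ(b_i/K_i) = 3.19/1.75 + 5.18/2200 + 4.72/3.62e-05 = 1.304e+05 d.
q = Δh / Σ(b_i/K_i) = 1.97 / 1.304e+05 = 1.511e-05 m/day.
In each layer the seepage velocity is v_i = q/n_i, so the layer transit time is t_i = b_i·n_i / q:
  layer 1 (fine sand): t_1 = 3.19 × 0.13 / 1.511e-05 = 27448 d
  layer 2 (clean gravel): t_2 = 5.18 × 0.18 / 1.511e-05 = 61713 d
  layer 3 (clay): t_3 = 4.72 × 0.07 / 1.511e-05 = 21868 d
Total t = Σ t_i = 1.110e+05 days = 304.0 years.

304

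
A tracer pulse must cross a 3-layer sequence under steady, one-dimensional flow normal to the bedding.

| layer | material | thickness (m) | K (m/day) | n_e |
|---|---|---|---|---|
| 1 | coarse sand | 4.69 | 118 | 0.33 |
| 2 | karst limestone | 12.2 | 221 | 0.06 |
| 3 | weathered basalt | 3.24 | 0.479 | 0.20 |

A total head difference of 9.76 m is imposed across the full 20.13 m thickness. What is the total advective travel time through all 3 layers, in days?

2.06

With flow normal to the layers, continuity requires the same specific discharge q through every layer.
Σ(b_i/K_i) = 4.69/118 + 12.2/221 + 3.24/0.479 = 6.859 d.
q = Δh / Σ(b_i/K_i) = 9.76 / 6.859 = 1.423 m/day.
In each layer the seepage velocity is v_i = q/n_i, so the layer transit time is t_i = b_i·n_i / q:
  layer 1 (coarse sand): t_1 = 4.69 × 0.33 / 1.423 = 1.088 d
  layer 2 (karst limestone): t_2 = 12.2 × 0.06 / 1.423 = 0.5144 d
  layer 3 (weathered basalt): t_3 = 3.24 × 0.20 / 1.423 = 0.4554 d
Total t = Σ t_i = 2.058 days.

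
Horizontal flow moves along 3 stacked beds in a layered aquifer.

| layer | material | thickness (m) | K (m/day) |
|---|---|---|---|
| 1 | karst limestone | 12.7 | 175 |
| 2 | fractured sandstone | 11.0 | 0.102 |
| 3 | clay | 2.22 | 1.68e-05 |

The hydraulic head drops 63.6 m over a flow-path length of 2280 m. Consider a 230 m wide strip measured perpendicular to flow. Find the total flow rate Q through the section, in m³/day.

Flow is parallel to layering, so each bed carries its own Darcy discharge and the transmissivities add.
Σ(K_i·b_i) = 175×12.7 + 0.102×11.0 + 1.68e-05×2.22 = 2224 m²/day.
Hydraulic gradient i = Δh / L = 63.6 / 2280 = 0.02789.
Q = Σ(K_i·b_i) · W · i = 2224 × 230 × 0.02789 = 14266 m³/day.

14300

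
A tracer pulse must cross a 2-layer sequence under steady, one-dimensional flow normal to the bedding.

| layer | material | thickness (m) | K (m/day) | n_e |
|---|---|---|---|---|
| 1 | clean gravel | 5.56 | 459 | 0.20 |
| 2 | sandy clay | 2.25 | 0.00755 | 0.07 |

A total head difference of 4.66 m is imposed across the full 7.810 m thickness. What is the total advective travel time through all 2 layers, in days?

81.2

With flow normal to the layers, continuity requires the same specific discharge q through every layer.
Σ(b_i/K_i) = 5.56/459 + 2.25/0.00755 = 298.0 d.
q = Δh / Σ(b_i/K_i) = 4.66 / 298.0 = 0.01564 m/day.
In each layer the seepage velocity is v_i = q/n_i, so the layer transit time is t_i = b_i·n_i / q:
  layer 1 (clean gravel): t_1 = 5.56 × 0.20 / 0.01564 = 71.12 d
  layer 2 (sandy clay): t_2 = 2.25 × 0.07 / 0.01564 = 10.07 d
Total t = Σ t_i = 81.19 days.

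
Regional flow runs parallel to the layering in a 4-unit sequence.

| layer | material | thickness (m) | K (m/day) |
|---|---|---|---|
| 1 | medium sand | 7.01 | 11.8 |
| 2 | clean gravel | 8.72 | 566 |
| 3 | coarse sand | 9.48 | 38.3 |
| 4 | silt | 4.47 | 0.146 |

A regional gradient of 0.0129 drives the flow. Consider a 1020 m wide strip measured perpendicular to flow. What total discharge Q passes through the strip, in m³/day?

Flow is parallel to layering, so each bed carries its own Darcy discharge and the transmissivities add.
Σ(K_i·b_i) = 11.8×7.01 + 566×8.72 + 38.3×9.48 + 0.146×4.47 = 5382 m²/day.
Hydraulic gradient i = 0.0129.
Q = Σ(K_i·b_i) · W · i = 5382 × 1020 × 0.01290 = 70816 m³/day.

70800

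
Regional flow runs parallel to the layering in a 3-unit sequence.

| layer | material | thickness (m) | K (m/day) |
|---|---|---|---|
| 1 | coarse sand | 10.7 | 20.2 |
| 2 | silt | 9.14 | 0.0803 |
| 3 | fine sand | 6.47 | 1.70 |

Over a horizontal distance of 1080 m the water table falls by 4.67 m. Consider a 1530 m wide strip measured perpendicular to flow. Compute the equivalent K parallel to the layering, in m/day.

8.66

Flow is parallel to layering, so each bed carries its own Darcy discharge and the transmissivities add.
Σ(K_i·b_i) = 20.2×10.7 + 0.0803×9.14 + 1.70×6.47 = 227.9 m²/day.
Total thickness b = 26.31 m, so K_eq = Σ(K_i·b_i)/b = 8.661 m/day.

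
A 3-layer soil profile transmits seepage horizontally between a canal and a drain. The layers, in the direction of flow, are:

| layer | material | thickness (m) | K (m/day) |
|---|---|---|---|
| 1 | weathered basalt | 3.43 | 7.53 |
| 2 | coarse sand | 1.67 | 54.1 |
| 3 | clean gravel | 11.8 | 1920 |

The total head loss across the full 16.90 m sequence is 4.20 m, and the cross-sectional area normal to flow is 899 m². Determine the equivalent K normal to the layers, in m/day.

34.3

Flow is perpendicular to layering, so the layers act in series and the equivalent K is the thickness-weighted harmonic mean.
Total thickness L = 3.43 + 1.67 + 11.8 = 16.90 m.
Σ(b_i/K_i) = 3.43/7.53 + 1.67/54.1 + 11.8/1920 = 0.4925 d.
K_eq = L / Σ(b_i/K_i) = 16.90 / 0.4925 = 34.31 m/day.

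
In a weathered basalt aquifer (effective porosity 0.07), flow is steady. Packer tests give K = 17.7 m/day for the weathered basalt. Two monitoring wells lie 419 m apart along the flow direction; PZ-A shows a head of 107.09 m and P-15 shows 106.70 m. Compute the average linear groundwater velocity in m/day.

0.235

Hydraulic gradient i = (107.09 − 106.70) / 419 = 0.39 / 419 = 0.0009308.
Darcy flux q = K · i = 17.70 × 0.0009308 = 0.01647 m/day.
Seepage velocity v = q / n_e = 0.01647 / 0.07 = 0.2354 m/day.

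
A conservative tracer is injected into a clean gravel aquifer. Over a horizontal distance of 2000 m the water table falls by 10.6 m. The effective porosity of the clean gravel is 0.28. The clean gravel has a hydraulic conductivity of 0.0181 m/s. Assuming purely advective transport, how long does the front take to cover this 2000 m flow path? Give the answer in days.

67.6

Convert K: 0.0181 m/s × 86400 = 1564 m/day.
Hydraulic gradient i = Δh / L = 10.6 / 2000 = 0.005300.
Darcy flux q = K · i = 1564 × 0.005300 = 8.288 m/day.
Seepage velocity v = q / n_e = 8.288 / 0.28 = 29.60 m/day.
Travel time t = L / v = 2000 / 29.60 = 67.56 days.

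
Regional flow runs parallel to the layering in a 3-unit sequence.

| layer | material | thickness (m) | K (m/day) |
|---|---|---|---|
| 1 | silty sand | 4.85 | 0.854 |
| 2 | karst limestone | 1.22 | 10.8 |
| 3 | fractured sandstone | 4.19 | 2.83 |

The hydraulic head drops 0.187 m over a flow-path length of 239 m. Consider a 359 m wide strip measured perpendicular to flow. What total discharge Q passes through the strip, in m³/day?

8.20

Flow is parallel to layering, so each bed carries its own Darcy discharge and the transmissivities add.
Σ(K_i·b_i) = 0.854×4.85 + 10.8×1.22 + 2.83×4.19 = 29.18 m²/day.
Hydraulic gradient i = Δh / L = 0.187 / 239 = 0.0007824.
Q = Σ(K_i·b_i) · W · i = 29.18 × 359 × 0.0007824 = 8.195 m³/day.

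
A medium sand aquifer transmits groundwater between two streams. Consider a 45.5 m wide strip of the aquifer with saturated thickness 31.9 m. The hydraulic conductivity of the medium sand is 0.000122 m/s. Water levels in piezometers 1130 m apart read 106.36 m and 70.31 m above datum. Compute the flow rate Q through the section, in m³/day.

488

Convert K: 0.000122 m/s × 86400 = 10.54 m/day.
Cross-sectional area A = 45.5 × 31.9 = 1451 m².
Hydraulic gradient i = (106.36 − 70.31) / 1130 = 36.05 / 1130 = 0.03190.
Darcy's law: Q = K · A · i = 10.54 × 1451 × 0.03190 = 488.1 m³/day.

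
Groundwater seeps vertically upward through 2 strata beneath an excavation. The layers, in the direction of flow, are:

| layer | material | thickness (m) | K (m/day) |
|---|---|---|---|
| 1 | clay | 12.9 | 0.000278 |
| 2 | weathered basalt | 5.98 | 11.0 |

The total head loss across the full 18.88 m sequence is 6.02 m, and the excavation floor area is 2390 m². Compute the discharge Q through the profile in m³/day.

0.310

Flow is perpendicular to layering, so the layers act in series and the equivalent K is the thickness-weighted harmonic mean.
Total thickness L = 12.9 + 5.98 = 18.88 m.
Σ(b_i/K_i) = 12.9/0.000278 + 5.98/11.0 = 46403 d.
K_eq = L / Σ(b_i/K_i) = 18.88 / 46403 = 0.0004069 m/day.
Q = K_eq · A · (Δh/L) = 0.0004069 × 2390 × (6.02/18.88) = 0.3101 m³/day.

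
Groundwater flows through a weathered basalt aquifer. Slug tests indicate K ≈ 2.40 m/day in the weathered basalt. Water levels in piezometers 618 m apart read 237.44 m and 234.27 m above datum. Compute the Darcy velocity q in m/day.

Hydraulic gradient i = (237.44 − 234.27) / 618 = 3.17 / 618 = 0.005129.
Specific discharge q = K · i = 2.400 × 0.005129 = 0.01231 m/day.

0.0123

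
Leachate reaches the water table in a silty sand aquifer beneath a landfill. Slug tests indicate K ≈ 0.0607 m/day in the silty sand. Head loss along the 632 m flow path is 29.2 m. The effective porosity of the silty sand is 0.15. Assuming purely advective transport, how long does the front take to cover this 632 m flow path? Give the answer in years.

92.5

Hydraulic gradient i = Δh / L = 29.2 / 632 = 0.04620.
Darcy flux q = K · i = 0.06070 × 0.04620 = 0.002804 m/day.
Seepage velocity v = q / n_e = 0.002804 / 0.15 = 0.01870 m/day.
Travel time t = L / v = 632 / 0.01870 = 33803 days = 92.55 years.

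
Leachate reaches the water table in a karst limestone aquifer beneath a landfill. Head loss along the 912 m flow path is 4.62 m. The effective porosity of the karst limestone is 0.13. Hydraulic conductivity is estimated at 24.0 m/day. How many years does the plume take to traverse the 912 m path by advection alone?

Hydraulic gradient i = Δh / L = 4.62 / 912 = 0.005066.
Darcy flux q = K · i = 24.00 × 0.005066 = 0.1216 m/day.
Seepage velocity v = q / n_e = 0.1216 / 0.13 = 0.9352 m/day.
Travel time t = L / v = 912 / 0.9352 = 975.2 days = 2.670 years.

2.67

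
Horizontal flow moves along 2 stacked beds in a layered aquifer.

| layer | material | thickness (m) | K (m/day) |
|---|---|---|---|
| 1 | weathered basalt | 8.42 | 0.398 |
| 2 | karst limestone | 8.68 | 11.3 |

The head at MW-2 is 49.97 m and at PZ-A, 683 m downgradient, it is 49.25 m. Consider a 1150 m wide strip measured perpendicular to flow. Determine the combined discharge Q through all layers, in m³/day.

123

Flow is parallel to layering, so each bed carries its own Darcy discharge and the transmissivities add.
Σ(K_i·b_i) = 0.398×8.42 + 11.3×8.68 = 101.4 m²/day.
Hydraulic gradient i = (49.97 − 49.25) / 683 = 0.72 / 683 = 0.001054.
Q = Σ(K_i·b_i) · W · i = 101.4 × 1150 × 0.001054 = 123.0 m³/day.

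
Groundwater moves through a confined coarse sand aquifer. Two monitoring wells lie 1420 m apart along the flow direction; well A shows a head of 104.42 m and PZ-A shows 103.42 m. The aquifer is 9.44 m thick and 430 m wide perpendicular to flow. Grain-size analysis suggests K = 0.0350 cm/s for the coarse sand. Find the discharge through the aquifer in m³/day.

86.4

Convert K: 0.0350 cm/s × 864 = 30.24 m/day.
Cross-sectional area A = 430 × 9.44 = 4059 m².
Hydraulic gradient i = (104.42 − 103.42) / 1420 = 1 / 1420 = 0.0007042.
Darcy's law: Q = K · A · i = 30.24 × 4059 × 0.0007042 = 86.44 m³/day.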